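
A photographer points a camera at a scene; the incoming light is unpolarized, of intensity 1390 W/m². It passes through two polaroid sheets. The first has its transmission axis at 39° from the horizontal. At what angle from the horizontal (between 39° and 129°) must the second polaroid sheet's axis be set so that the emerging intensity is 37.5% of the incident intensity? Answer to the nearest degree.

Unpolarized light through the first polarizer → I₁ = ½ I₀, now polarized at 39°.
Need I₂/I₀ = 0.375, so cos²(θ − 39°) = 0.375 / 0.5 = 0.75.
θ − 39° = arccos(√0.75) = 30.0°, giving θ ≈ 39 + 30.0 = 69.0°.

θ ≈ 69°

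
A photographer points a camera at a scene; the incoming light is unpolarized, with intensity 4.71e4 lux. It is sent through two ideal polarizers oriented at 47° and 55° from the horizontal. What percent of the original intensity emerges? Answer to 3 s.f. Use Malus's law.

≈ 49.0%

Unpolarized light through the first polarizer → I₁ = 4.71e4 lux/2 = 2.355e+04 lux, polarized at 47°.
I₂ = I₁ · cos²(8°) = 2.355e+04 · 0.9806 = 2.309e+04 lux.
That is 49.03% of the incident intensity.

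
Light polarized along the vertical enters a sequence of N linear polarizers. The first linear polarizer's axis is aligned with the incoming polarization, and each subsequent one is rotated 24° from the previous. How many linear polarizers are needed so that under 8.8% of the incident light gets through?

N = 15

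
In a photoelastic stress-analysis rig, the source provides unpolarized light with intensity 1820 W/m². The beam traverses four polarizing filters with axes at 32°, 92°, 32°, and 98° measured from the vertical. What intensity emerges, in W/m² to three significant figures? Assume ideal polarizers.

Unpolarized light through the first polarizer → I₁ = 1820 W/m²/2 = 910 W/m², polarized at 32°.
I₂ = I₁ · cos²(60°) = 910 · 0.25 = 227.5 W/m².
I₃ = I₂ · cos²(60°) = 227.5 · 0.25 = 56.88 W/m².
I₄ = I₃ · cos²(66°) = 56.88 · 0.1654 = 9.409 W/m².

I ≈ 9.41 W/m²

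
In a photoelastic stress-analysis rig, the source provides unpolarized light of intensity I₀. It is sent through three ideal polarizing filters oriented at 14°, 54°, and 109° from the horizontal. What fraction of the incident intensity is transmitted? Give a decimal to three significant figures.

Unpolarized light through the first polarizer → I₁ = ½ I₀, now polarized at 14°.
I₂ = I₁ cos²(54° − 14°) = 0.5 I₀ · cos²(40°) = 0.2934 I₀.
I₃ = I₂ cos²(109° − 54°) = 0.2934 I₀ · cos²(55°) = 0.09653 I₀.
Transmitted fraction = 0.09653.

≈ 0.0965 I₀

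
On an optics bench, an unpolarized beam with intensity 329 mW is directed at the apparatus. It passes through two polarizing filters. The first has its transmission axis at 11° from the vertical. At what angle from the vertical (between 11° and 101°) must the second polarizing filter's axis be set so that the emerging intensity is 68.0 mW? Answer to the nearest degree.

Unpolarized light through the first polarizer → I₁ = ½ I₀, now polarized at 11°.
Target fraction: 68.0 / 329 mW = 0.2067 of I₀.
Need I₂/I₀ = 0.2067, so cos²(θ − 11°) = 0.2067 / 0.5 = 0.4134.
θ − 11° = arccos(√0.4134) = 50.0°, giving θ ≈ 11 + 50.0 = 61.0°.

θ ≈ 61°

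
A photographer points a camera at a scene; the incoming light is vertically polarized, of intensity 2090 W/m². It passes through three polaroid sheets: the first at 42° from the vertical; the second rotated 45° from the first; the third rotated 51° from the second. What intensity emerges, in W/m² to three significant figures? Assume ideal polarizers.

I₁ = 2090 W/m² · cos²(42°) = 1154 W/m².
I₂ = I₁ · cos²(45°) = 1154 · 0.5 = 577.1 W/m².
I₃ = I₂ · cos²(51°) = 577.1 · 0.396 = 228.6 W/m².

I ≈ 229 W/m²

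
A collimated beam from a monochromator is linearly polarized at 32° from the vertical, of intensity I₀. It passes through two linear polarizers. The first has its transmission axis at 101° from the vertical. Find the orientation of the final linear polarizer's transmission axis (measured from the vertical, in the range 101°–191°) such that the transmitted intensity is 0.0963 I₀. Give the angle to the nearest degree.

θ ≈ 131°

I₁ = I₀ cos²(101° − 32°) = I₀ cos²(69°) = 0.1284 I₀.
Need I₂/I₀ = 0.0963, so cos²(θ − 101°) = 0.0963 / 0.1284 = 0.7498.
θ − 101° = arccos(√0.7498) = 30.0°, giving θ ≈ 101 + 30.0 = 131.0°.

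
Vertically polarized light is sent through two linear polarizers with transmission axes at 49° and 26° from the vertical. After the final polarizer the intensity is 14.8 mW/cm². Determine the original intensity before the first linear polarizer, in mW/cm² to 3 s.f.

I₁ = I₀ cos²(49° − 0°) = I₀ cos²(49°) = 0.4304 I₀.
I₂ = I₁ cos²(26° − 49°) = 0.4304 I₀ · cos²(23°) = 0.3647 I₀.
So 14.8 mW/cm² = 0.3647 I₀, giving I₀ = 14.8/0.3647 = 40.58 mW/cm².

I₀ ≈ 40.6 mW/cm²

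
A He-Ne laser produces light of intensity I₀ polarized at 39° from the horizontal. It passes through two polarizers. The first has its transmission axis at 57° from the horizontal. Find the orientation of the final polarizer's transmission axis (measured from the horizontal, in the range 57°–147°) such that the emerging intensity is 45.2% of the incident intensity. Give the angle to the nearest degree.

I₁ = I₀ cos²(57° − 39°) = I₀ cos²(18°) = 0.9045 I₀.
Need I₂/I₀ = 0.452, so cos²(θ − 57°) = 0.452 / 0.9045 = 0.4997.
θ − 57° = arccos(√0.4997) = 45.0°, giving θ ≈ 57 + 45.0 = 102.0°.

θ ≈ 102°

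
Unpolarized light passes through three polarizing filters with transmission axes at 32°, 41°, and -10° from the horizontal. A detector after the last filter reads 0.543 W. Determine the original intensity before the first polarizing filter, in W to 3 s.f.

Unpolarized light through the first polarizer → I₁ = ½ I₀, now polarized at 32°.
I₂ = I₁ cos²(41° − 32°) = 0.5 I₀ · cos²(9°) = 0.4878 I₀.
I₃ = I₂ cos²(-10° − 41°) = 0.4878 I₀ · cos²(51°) = 0.1932 I₀.
So 0.543 W = 0.1932 I₀, giving I₀ = 0.543/0.1932 = 2.811 W.

I₀ ≈ 2.81 W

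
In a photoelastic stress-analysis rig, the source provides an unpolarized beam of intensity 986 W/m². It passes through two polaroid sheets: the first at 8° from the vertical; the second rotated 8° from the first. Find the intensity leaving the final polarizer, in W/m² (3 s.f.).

I ≈ 483 W/m²

Unpolarized light through the first polarizer → I₁ = 986 W/m²/2 = 493 W/m², polarized at 8°.
I₂ = I₁ · cos²(8°) = 493 · 0.9806 = 483.5 W/m².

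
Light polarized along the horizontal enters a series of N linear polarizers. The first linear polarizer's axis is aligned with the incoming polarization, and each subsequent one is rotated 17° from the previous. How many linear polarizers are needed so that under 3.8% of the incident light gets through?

First polarizer is aligned with the polarization: full transmission.
Each further stage multiplies by cos²(17°) = 0.9145.
After N polarizers: T = 0.9145^(N−1). Require T < 0.038 ⇒ N−1 > ln(0.038)/ln(0.9145) = 36.60, so N−1 ≥ 37 and N = 38.
Check: N=38 gives T = 0.03665 < 0.038; N=37 gives T = 0.04008.

N = 38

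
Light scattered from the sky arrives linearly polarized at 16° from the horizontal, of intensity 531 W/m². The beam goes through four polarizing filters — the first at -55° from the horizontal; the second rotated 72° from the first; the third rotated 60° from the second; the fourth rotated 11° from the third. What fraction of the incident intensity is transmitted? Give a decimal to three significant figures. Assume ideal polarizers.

I/I₀ ≈ 0.00244

I₁ = 531 W/m² · cos²(71°) = 56.28 W/m².
I₂ = I₁ · cos²(72°) = 56.28 · 0.09549 = 5.375 W/m².
I₃ = I₂ · cos²(60°) = 5.375 · 0.25 = 1.344 W/m².
I₄ = I₃ · cos²(11°) = 1.344 · 0.9636 = 1.295 W/m².
Transmitted fraction = 0.002438.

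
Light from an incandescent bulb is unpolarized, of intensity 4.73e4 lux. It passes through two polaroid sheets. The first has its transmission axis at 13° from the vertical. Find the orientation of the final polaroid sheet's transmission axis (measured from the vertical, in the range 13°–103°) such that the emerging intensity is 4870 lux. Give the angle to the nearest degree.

Unpolarized light through the first polarizer → I₁ = ½ I₀, now polarized at 13°.
Target fraction: 4870 / 4.73e4 lux = 0.103 of I₀.
Need I₂/I₀ = 0.103, so cos²(θ − 13°) = 0.103 / 0.5 = 0.2059.
θ − 13° = arccos(√0.2059) = 63.0°, giving θ ≈ 13 + 63.0 = 76.0°.

θ ≈ 76°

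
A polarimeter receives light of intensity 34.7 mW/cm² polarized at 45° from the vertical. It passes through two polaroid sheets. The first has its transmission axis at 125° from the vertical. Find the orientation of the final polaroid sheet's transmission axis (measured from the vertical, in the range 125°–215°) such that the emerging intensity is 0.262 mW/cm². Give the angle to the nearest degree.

I₁ = I₀ cos²(125° − 45°) = I₀ cos²(80°) = 0.03015 I₀.
Target fraction: 0.262 / 34.7 mW/cm² = 0.00755 of I₀.
Need I₂/I₀ = 0.00755, so cos²(θ − 125°) = 0.00755 / 0.03015 = 0.2504.
θ − 125° = arccos(√0.2504) = 60.0°, giving θ ≈ 125 + 60.0 = 185.0°.

θ ≈ 185°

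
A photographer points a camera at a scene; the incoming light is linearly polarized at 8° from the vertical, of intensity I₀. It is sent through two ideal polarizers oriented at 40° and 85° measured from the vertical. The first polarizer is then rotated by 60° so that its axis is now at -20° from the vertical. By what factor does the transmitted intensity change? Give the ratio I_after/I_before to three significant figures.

Before rotation:
I₁ = I₀ cos²(40° − 8°) = I₀ cos²(32°) = 0.7192 I₀.
I₂ = I₁ cos²(85° − 40°) = 0.7192 I₀ · cos²(45°) = 0.3596 I₀.
After rotation:
I₁ = I₀ cos²(-20° − 8°) = I₀ cos²(28°) = 0.7796 I₀.
Angle between axes 1 and 2: 75°. I₂ = 0.7796 I₀ · cos²(75°) = 0.05222 I₀.
Ratio = 0.05222 / 0.3596 = 0.1452.

I_new/I_old ≈ 0.145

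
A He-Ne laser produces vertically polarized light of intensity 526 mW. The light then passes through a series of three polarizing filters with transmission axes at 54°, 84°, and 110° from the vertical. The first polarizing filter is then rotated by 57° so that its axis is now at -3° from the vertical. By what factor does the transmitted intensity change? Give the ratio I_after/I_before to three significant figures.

I_new/I_old ≈ 0.0105

Before rotation:
I₁ = I₀ cos²(54° − 0°) = I₀ cos²(54°) = 0.3455 I₀.
I₂ = I₁ cos²(84° − 54°) = 0.3455 I₀ · cos²(30°) = 0.2591 I₀.
I₃ = I₂ cos²(110° − 84°) = 0.2591 I₀ · cos²(26°) = 0.2093 I₀.
After rotation:
I₁ = I₀ cos²(-3° − 0°) = I₀ cos²(3°) = 0.9973 I₀.
I₂ = I₁ cos²(84° + 3°) = 0.9973 I₀ · cos²(87°) = 0.002732 I₀.
I₃ = I₂ cos²(110° − 84°) = 0.002732 I₀ · cos²(26°) = 0.002207 I₀.
Ratio = 0.002207 / 0.2093 = 0.01054.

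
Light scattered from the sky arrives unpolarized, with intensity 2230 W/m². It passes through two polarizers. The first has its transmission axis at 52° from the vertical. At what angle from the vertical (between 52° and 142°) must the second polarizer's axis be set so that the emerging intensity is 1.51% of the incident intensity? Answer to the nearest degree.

Unpolarized light through the first polarizer → I₁ = ½ I₀, now polarized at 52°.
Need I₂/I₀ = 0.0151, so cos²(θ − 52°) = 0.0151 / 0.5 = 0.0302.
θ − 52° = arccos(√0.0302) = 80.0°, giving θ ≈ 52 + 80.0 = 132.0°.

θ ≈ 132°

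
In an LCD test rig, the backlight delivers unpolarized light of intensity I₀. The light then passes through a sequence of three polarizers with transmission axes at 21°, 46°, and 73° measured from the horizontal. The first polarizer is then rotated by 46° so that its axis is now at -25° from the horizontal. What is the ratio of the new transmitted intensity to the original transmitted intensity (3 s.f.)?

I_new/I_old ≈ 0.129

Before rotation:
Unpolarized light through the first polarizer → I₁ = ½ I₀, now polarized at 21°.
I₂ = I₁ cos²(46° − 21°) = 0.5 I₀ · cos²(25°) = 0.4107 I₀.
I₃ = I₂ cos²(73° − 46°) = 0.4107 I₀ · cos²(27°) = 0.326 I₀.
After rotation:
Unpolarized light through the first polarizer → I₁ = ½ I₀, now polarized at -25°.
I₂ = I₁ cos²(46° + 25°) = 0.5 I₀ · cos²(71°) = 0.053 I₀.
I₃ = I₂ cos²(73° − 46°) = 0.053 I₀ · cos²(27°) = 0.04207 I₀.
Ratio = 0.04207 / 0.326 = 0.129.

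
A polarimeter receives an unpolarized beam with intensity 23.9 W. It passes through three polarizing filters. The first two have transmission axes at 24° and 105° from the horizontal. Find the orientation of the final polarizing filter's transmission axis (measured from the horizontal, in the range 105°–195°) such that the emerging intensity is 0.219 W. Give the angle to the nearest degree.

θ ≈ 135°

Unpolarized light through the first polarizer → I₁ = ½ I₀, now polarized at 24°.
I₂ = I₁ cos²(105° − 24°) = 0.5 I₀ · cos²(81°) = 0.01224 I₀.
Target fraction: 0.219 / 23.9 W = 0.009163 of I₀.
Need I₃/I₀ = 0.009163, so cos²(θ − 105°) = 0.009163 / 0.01224 = 0.7489.
θ − 105° = arccos(√0.7489) = 30.1°, giving θ ≈ 105 + 30.1 = 135.1°.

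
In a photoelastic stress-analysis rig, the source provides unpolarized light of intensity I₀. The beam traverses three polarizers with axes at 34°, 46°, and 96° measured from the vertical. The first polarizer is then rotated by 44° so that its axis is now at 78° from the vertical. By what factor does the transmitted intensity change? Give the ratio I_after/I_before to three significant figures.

Before rotation:
Unpolarized light through the first polarizer → I₁ = ½ I₀, now polarized at 34°.
I₂ = I₁ cos²(46° − 34°) = 0.5 I₀ · cos²(12°) = 0.4784 I₀.
I₃ = I₂ cos²(96° − 46°) = 0.4784 I₀ · cos²(50°) = 0.1977 I₀.
After rotation:
Unpolarized light through the first polarizer → I₁ = ½ I₀, now polarized at 78°.
I₂ = I₁ cos²(46° − 78°) = 0.5 I₀ · cos²(32°) = 0.3596 I₀.
I₃ = I₂ cos²(96° − 46°) = 0.3596 I₀ · cos²(50°) = 0.1486 I₀.
Ratio = 0.1486 / 0.1977 = 0.7517.

I_new/I_old ≈ 0.752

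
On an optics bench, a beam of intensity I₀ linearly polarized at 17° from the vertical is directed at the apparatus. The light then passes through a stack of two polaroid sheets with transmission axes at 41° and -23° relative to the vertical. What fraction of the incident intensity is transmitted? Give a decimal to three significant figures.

≈ 0.160 I₀

I₁ = I₀ cos²(41° − 17°) = I₀ cos²(24°) = 0.8346 I₀.
I₂ = I₁ cos²(-23° − 41°) = 0.8346 I₀ · cos²(64°) = 0.1604 I₀.
Transmitted fraction = 0.1604.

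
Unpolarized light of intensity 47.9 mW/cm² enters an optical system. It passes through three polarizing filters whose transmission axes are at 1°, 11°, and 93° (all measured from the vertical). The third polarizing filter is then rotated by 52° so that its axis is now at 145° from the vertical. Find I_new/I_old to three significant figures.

I_new/I_old ≈ 24.9

Before rotation:
Unpolarized light through the first polarizer → I₁ = ½ I₀, now polarized at 1°.
I₂ = I₁ cos²(11° − 1°) = 0.5 I₀ · cos²(10°) = 0.4849 I₀.
I₃ = I₂ cos²(93° − 11°) = 0.4849 I₀ · cos²(82°) = 0.009393 I₀.
After rotation:
Unpolarized light through the first polarizer → I₁ = ½ I₀, now polarized at 1°.
I₂ = I₁ cos²(11° − 1°) = 0.5 I₀ · cos²(10°) = 0.4849 I₀.
Angle between axes 2 and 3: 46°. I₃ = 0.4849 I₀ · cos²(46°) = 0.234 I₀.
Ratio = 0.234 / 0.009393 = 24.91.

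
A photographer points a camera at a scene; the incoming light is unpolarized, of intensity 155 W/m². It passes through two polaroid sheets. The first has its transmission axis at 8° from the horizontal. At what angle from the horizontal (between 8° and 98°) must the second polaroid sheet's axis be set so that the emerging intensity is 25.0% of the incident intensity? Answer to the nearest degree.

Unpolarized light through the first polarizer → I₁ = ½ I₀, now polarized at 8°.
Need I₂/I₀ = 0.25, so cos²(θ − 8°) = 0.25 / 0.5 = 0.5.
θ − 8° = arccos(√0.5) = 45.0°, giving θ ≈ 8 + 45.0 = 53.0°.

θ ≈ 53°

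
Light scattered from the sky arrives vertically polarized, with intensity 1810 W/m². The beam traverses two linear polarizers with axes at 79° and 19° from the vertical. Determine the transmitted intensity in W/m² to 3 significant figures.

I ≈ 16.5 W/m²

By Malus's law, I₁ = 1810 W/m² · cos²(79°) = 65.9 W/m².
I₂ = I₁ · cos²(60°) = 65.9 · 0.25 = 16.47 W/m².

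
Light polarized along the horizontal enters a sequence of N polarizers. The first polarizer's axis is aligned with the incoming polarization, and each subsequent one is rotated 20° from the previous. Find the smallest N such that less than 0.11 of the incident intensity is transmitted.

First polarizer is aligned with the polarization: full transmission.
Each further stage multiplies by cos²(20°) = 0.883.
After N polarizers: T = 0.883^(N−1). Require T < 0.11 ⇒ N−1 > ln(0.11)/ln(0.883) = 17.74, so N−1 ≥ 18 and N = 19.
Check: N=19 gives T = 0.1065 < 0.11; N=18 gives T = 0.1206.

N = 19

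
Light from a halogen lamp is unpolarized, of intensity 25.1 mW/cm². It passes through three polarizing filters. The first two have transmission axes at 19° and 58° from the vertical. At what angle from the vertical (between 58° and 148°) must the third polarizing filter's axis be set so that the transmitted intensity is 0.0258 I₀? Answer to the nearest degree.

θ ≈ 131°

Unpolarized light through the first polarizer → I₁ = ½ I₀, now polarized at 19°.
I₂ = I₁ cos²(58° − 19°) = 0.5 I₀ · cos²(39°) = 0.302 I₀.
Need I₃/I₀ = 0.0258, so cos²(θ − 58°) = 0.0258 / 0.302 = 0.08544.
θ − 58° = arccos(√0.08544) = 73.0°, giving θ ≈ 58 + 73.0 = 131.0°.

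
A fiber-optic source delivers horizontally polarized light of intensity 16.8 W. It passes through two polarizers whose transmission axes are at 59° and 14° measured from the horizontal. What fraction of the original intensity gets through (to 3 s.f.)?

I/I₀ ≈ 0.133

I₁ = 16.8 W · cos²(59°) = 4.456 W.
I₂ = I₁ · cos²(45°) = 4.456 · 0.5 = 2.228 W.
Transmitted fraction = 0.1326.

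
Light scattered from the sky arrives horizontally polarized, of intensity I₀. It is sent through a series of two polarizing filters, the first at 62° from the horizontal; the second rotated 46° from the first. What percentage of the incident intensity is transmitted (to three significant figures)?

I₁ = I₀ cos²(62° − 0°) = I₀ cos²(62°) = 0.2204 I₀.
I₂ = I₁ cos²(46°) = 0.2204 · 0.4826 I₀ = 0.1064 I₀.
That is 10.64% of the incident intensity.

≈ 10.6%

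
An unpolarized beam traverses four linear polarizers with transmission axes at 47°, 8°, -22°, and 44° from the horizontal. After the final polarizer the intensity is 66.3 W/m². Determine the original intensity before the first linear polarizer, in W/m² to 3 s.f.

Unpolarized light through the first polarizer → I₁ = ½ I₀, now polarized at 47°.
I₂ = I₁ cos²(8° − 47°) = 0.5 I₀ · cos²(39°) = 0.302 I₀.
I₃ = I₂ cos²(-22° − 8°) = 0.302 I₀ · cos²(30°) = 0.2265 I₀.
I₄ = I₃ cos²(44° + 22°) = 0.2265 I₀ · cos²(66°) = 0.03747 I₀.
So 66.3 W/m² = 0.03747 I₀, giving I₀ = 66.3/0.03747 = 1769 W/m².

I₀ ≈ 1770 W/m²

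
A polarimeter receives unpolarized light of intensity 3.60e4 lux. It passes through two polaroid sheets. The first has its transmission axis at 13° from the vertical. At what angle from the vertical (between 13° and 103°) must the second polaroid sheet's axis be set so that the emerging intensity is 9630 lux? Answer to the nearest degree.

Unpolarized light through the first polarizer → I₁ = ½ I₀, now polarized at 13°.
Target fraction: 9630 / 3.60e4 lux = 0.2675 of I₀.
Need I₂/I₀ = 0.2675, so cos²(θ − 13°) = 0.2675 / 0.5 = 0.535.
θ − 13° = arccos(√0.535) = 43.0°, giving θ ≈ 13 + 43.0 = 56.0°.

θ ≈ 56°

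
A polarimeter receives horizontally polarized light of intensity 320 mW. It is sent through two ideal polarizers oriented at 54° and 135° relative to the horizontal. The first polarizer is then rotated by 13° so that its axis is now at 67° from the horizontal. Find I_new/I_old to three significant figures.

I_new/I_old ≈ 2.53

Before rotation:
I₁ = I₀ cos²(54° − 0°) = I₀ cos²(54°) = 0.3455 I₀.
I₂ = I₁ cos²(135° − 54°) = 0.3455 I₀ · cos²(81°) = 0.008455 I₀.
After rotation:
I₁ = I₀ cos²(67° − 0°) = I₀ cos²(67°) = 0.1527 I₀.
I₂ = I₁ cos²(135° − 67°) = 0.1527 I₀ · cos²(68°) = 0.02142 I₀.
Ratio = 0.02142 / 0.008455 = 2.534.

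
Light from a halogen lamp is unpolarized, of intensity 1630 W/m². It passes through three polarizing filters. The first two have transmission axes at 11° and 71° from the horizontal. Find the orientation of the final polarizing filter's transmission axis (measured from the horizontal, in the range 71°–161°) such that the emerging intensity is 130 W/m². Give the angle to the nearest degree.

θ ≈ 108°

Unpolarized light through the first polarizer → I₁ = ½ I₀, now polarized at 11°.
I₂ = I₁ cos²(71° − 11°) = 0.5 I₀ · cos²(60°) = 0.125 I₀.
Target fraction: 130 / 1630 W/m² = 0.07975 of I₀.
Need I₃/I₀ = 0.07975, so cos²(θ − 71°) = 0.07975 / 0.125 = 0.638.
θ − 71° = arccos(√0.638) = 37.0°, giving θ ≈ 71 + 37.0 = 108.0°.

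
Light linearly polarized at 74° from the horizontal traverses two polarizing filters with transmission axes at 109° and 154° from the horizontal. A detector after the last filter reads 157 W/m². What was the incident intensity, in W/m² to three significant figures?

I₁ = I₀ cos²(109° − 74°) = I₀ cos²(35°) = 0.671 I₀.
I₂ = I₁ cos²(154° − 109°) = 0.671 I₀ · cos²(45°) = 0.3355 I₀.
So 157 W/m² = 0.3355 I₀, giving I₀ = 157/0.3355 = 468 W/m².

I₀ ≈ 468 W/m²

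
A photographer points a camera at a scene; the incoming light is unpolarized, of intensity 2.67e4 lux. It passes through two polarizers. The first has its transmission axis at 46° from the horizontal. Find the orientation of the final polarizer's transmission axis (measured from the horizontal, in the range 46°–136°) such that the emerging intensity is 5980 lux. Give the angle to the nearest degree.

Unpolarized light through the first polarizer → I₁ = ½ I₀, now polarized at 46°.
Target fraction: 5980 / 2.67e4 lux = 0.224 of I₀.
Need I₂/I₀ = 0.224, so cos²(θ − 46°) = 0.224 / 0.5 = 0.4479.
θ − 46° = arccos(√0.4479) = 48.0°, giving θ ≈ 46 + 48.0 = 94.0°.

θ ≈ 94°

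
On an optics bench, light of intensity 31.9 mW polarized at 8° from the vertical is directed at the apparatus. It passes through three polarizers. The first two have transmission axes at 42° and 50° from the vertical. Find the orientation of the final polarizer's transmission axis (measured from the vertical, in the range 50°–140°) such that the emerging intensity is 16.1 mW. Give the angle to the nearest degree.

θ ≈ 80°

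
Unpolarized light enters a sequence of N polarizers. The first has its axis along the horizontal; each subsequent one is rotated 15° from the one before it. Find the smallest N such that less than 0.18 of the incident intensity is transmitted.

N = 16

First polarizer halves the unpolarized light: factor 1/2.
Each further stage multiplies by cos²(15°) = 0.933.
After N polarizers: T = 0.5·0.933^(N−1). Require T < 0.18 ⇒ N−1 > ln(0.18/0.5)/ln(0.933) = 14.73, so N−1 ≥ 15 and N = 16.
Check: N=16 gives T = 0.1767 < 0.18; N=15 gives T = 0.1894.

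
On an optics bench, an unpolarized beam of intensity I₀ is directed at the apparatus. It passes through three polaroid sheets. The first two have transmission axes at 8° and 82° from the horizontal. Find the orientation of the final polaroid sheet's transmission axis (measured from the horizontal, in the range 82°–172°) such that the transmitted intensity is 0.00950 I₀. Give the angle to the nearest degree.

θ ≈ 142°

Unpolarized light through the first polarizer → I₁ = ½ I₀, now polarized at 8°.
I₂ = I₁ cos²(82° − 8°) = 0.5 I₀ · cos²(74°) = 0.03799 I₀.
Need I₃/I₀ = 0.0095, so cos²(θ − 82°) = 0.0095 / 0.03799 = 0.2501.
θ − 82° = arccos(√0.2501) = 60.0°, giving θ ≈ 82 + 60.0 = 142.0°.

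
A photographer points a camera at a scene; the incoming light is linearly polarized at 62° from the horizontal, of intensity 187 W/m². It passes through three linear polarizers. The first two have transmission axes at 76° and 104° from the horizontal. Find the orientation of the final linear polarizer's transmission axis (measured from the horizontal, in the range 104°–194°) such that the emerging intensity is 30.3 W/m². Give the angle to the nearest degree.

By Malus's law, I₁ = I₀ cos²(76° − 62°) = I₀ cos²(14°) = 0.9415 I₀.
I₂ = I₁ cos²(104° − 76°) = 0.9415 I₀ · cos²(28°) = 0.734 I₀.
Target fraction: 30.3 / 187 W/m² = 0.162 of I₀.
Need I₃/I₀ = 0.162, so cos²(θ − 104°) = 0.162 / 0.734 = 0.2208.
θ − 104° = arccos(√0.2208) = 62.0°, giving θ ≈ 104 + 62.0 = 166.0°.

θ ≈ 166°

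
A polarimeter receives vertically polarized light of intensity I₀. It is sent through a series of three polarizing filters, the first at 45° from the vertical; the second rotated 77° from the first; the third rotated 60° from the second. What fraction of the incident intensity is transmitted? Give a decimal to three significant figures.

≈ 0.00633 I₀

I₁ = I₀ cos²(45° − 0°) = I₀ cos²(45°) = 0.5 I₀.
I₂ = I₁ cos²(77°) = 0.5 · 0.0506 I₀ = 0.0253 I₀.
I₃ = I₂ cos²(60°) = 0.0253 · 0.25 I₀ = 0.006325 I₀.
Transmitted fraction = 0.006325.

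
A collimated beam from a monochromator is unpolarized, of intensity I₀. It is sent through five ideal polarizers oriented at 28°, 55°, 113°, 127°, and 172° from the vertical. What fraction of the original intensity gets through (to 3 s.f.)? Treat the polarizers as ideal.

≈ 0.0525 I₀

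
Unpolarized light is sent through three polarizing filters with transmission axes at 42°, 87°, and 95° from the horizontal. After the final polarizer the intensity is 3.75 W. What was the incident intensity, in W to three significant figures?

Unpolarized light through the first polarizer → I₁ = ½ I₀, now polarized at 42°.
I₂ = I₁ cos²(87° − 42°) = 0.5 I₀ · cos²(45°) = 0.25 I₀.
I₃ = I₂ cos²(95° − 87°) = 0.25 I₀ · cos²(8°) = 0.2452 I₀.
So 3.75 W = 0.2452 I₀, giving I₀ = 3.75/0.2452 = 15.3 W.

I₀ ≈ 15.3 W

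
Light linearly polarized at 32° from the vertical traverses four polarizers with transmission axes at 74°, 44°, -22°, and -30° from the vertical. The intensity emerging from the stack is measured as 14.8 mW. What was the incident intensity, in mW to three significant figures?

I₁ = I₀ cos²(74° − 32°) = I₀ cos²(42°) = 0.5523 I₀.
I₂ = I₁ cos²(44° − 74°) = 0.5523 I₀ · cos²(30°) = 0.4142 I₀.
I₃ = I₂ cos²(-22° − 44°) = 0.4142 I₀ · cos²(66°) = 0.06852 I₀.
I₄ = I₃ cos²(-30° + 22°) = 0.06852 I₀ · cos²(8°) = 0.0672 I₀.
So 14.8 mW = 0.0672 I₀, giving I₀ = 14.8/0.0672 = 220.3 mW.

I₀ ≈ 220 mW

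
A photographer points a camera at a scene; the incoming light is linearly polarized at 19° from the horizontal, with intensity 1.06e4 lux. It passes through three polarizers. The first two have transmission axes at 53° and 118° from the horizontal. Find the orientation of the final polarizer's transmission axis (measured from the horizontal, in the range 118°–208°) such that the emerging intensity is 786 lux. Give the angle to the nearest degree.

θ ≈ 157°

By Malus's law, I₁ = I₀ cos²(53° − 19°) = I₀ cos²(34°) = 0.6873 I₀.
I₂ = I₁ cos²(118° − 53°) = 0.6873 I₀ · cos²(65°) = 0.1228 I₀.
Target fraction: 786 / 1.06e4 lux = 0.07415 of I₀.
Need I₃/I₀ = 0.07415, so cos²(θ − 118°) = 0.07415 / 0.1228 = 0.604.
θ − 118° = arccos(√0.604) = 39.0°, giving θ ≈ 118 + 39.0 = 157.0°.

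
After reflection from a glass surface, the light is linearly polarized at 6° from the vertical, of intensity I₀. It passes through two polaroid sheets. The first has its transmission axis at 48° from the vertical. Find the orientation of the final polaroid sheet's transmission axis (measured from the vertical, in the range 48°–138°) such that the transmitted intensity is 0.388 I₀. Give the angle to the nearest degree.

θ ≈ 81°

I₁ = I₀ cos²(48° − 6°) = I₀ cos²(42°) = 0.5523 I₀.
Need I₂/I₀ = 0.388, so cos²(θ − 48°) = 0.388 / 0.5523 = 0.7026.
θ − 48° = arccos(√0.7026) = 33.1°, giving θ ≈ 48 + 33.1 = 81.1°.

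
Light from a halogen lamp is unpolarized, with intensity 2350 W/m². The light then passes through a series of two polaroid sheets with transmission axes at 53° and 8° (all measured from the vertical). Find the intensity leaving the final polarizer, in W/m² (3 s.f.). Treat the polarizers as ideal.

I ≈ 588 W/m²

Unpolarized light through the first polarizer → I₁ = 2350 W/m²/2 = 1175 W/m², polarized at 53°.
I₂ = I₁ · cos²(45°) = 1175 · 0.5 = 587.5 W/m².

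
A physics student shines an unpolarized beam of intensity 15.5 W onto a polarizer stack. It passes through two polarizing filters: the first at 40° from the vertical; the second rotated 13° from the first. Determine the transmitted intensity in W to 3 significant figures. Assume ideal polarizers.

I ≈ 7.36 W

Unpolarized light through the first polarizer → I₁ = 15.5 W/2 = 7.75 W, polarized at 40°.
I₂ = I₁ · cos²(13°) = 7.75 · 0.9494 = 7.358 W.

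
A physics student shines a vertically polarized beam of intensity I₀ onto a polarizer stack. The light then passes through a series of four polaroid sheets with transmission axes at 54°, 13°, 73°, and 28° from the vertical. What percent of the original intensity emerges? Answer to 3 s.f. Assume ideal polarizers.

≈ 2.46%

I₁ = I₀ cos²(54° − 0°) = I₀ cos²(54°) = 0.3455 I₀.
I₂ = I₁ cos²(13° − 54°) = 0.3455 I₀ · cos²(41°) = 0.1968 I₀.
I₃ = I₂ cos²(73° − 13°) = 0.1968 I₀ · cos²(60°) = 0.0492 I₀.
I₄ = I₃ cos²(28° − 73°) = 0.0492 I₀ · cos²(45°) = 0.0246 I₀.
That is 2.46% of the incident intensity.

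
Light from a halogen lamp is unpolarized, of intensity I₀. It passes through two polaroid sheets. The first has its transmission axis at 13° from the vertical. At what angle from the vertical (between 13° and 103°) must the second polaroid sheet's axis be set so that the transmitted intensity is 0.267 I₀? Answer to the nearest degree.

Unpolarized light through the first polarizer → I₁ = ½ I₀, now polarized at 13°.
Need I₂/I₀ = 0.267, so cos²(θ − 13°) = 0.267 / 0.5 = 0.534.
θ − 13° = arccos(√0.534) = 43.1°, giving θ ≈ 13 + 43.1 = 56.1°.

θ ≈ 56°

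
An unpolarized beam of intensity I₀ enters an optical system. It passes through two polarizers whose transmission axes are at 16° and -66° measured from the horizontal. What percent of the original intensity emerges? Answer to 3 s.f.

Unpolarized light through the first polarizer → I₁ = ½ I₀, now polarized at 16°.
I₂ = I₁ cos²(-66° − 16°) = 0.5 I₀ · cos²(82°) = 0.009685 I₀.
That is 0.9685% of the incident intensity.

≈ 0.968%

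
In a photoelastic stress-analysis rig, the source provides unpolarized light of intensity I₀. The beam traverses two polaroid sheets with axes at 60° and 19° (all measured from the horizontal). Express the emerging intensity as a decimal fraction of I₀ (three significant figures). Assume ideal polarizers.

Unpolarized light through the first polarizer → I₁ = ½ I₀, now polarized at 60°.
I₂ = I₁ cos²(19° − 60°) = 0.5 I₀ · cos²(41°) = 0.2848 I₀.
Transmitted fraction = 0.2848.

≈ 0.285 I₀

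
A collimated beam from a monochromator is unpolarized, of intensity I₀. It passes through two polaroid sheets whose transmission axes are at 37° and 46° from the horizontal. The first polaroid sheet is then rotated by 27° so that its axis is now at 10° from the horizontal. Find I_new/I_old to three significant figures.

I_new/I_old ≈ 0.671

Before rotation:
Unpolarized light through the first polarizer → I₁ = ½ I₀, now polarized at 37°.
I₂ = I₁ cos²(46° − 37°) = 0.5 I₀ · cos²(9°) = 0.4878 I₀.
After rotation:
Unpolarized light through the first polarizer → I₁ = ½ I₀, now polarized at 10°.
I₂ = I₁ cos²(46° − 10°) = 0.5 I₀ · cos²(36°) = 0.3273 I₀.
Ratio = 0.3273 / 0.4878 = 0.6709.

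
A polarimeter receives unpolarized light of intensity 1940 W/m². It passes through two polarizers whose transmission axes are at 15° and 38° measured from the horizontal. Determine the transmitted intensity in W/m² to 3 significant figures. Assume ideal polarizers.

I ≈ 822 W/m²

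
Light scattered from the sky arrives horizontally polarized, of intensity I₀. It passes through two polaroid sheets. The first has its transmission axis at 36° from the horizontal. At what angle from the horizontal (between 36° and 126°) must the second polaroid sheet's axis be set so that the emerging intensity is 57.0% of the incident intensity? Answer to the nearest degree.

By Malus's law, I₁ = I₀ cos²(36° − 0°) = I₀ cos²(36°) = 0.6545 I₀.
Need I₂/I₀ = 0.57, so cos²(θ − 36°) = 0.57 / 0.6545 = 0.8709.
θ − 36° = arccos(√0.8709) = 21.1°, giving θ ≈ 36 + 21.1 = 57.1°.

θ ≈ 57°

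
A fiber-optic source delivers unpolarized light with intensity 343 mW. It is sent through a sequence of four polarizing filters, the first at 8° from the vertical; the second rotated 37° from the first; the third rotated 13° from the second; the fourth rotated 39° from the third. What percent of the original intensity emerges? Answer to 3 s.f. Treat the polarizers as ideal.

Unpolarized light through the first polarizer → I₁ = 343 mW/2 = 171.5 mW, polarized at 8°.
I₂ = I₁ · cos²(37°) = 171.5 · 0.6378 = 109.4 mW.
I₃ = I₂ · cos²(13°) = 109.4 · 0.9494 = 103.9 mW.
I₄ = I₃ · cos²(39°) = 103.9 · 0.604 = 62.72 mW.
That is 18.29% of the incident intensity.

≈ 18.3%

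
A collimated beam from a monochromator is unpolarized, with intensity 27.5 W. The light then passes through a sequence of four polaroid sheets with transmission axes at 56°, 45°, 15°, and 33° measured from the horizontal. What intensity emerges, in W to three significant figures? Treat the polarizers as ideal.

I ≈ 8.99 W

Unpolarized light through the first polarizer → I₁ = 27.5 W/2 = 13.75 W, polarized at 56°.
I₂ = I₁ · cos²(11°) = 13.75 · 0.9636 = 13.25 W.
I₃ = I₂ · cos²(30°) = 13.25 · 0.75 = 9.937 W.
I₄ = I₃ · cos²(18°) = 9.937 · 0.9045 = 8.988 W.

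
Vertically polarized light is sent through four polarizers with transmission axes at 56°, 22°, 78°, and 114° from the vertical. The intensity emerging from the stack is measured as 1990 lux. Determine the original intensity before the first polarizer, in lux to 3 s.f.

I₀ ≈ 4.52e4 lux

I₁ = I₀ cos²(56° − 0°) = I₀ cos²(56°) = 0.3127 I₀.
I₂ = I₁ cos²(22° − 56°) = 0.3127 I₀ · cos²(34°) = 0.2149 I₀.
I₃ = I₂ cos²(78° − 22°) = 0.2149 I₀ · cos²(56°) = 0.0672 I₀.
I₄ = I₃ cos²(114° − 78°) = 0.0672 I₀ · cos²(36°) = 0.04399 I₀.
So 1990 lux = 0.04399 I₀, giving I₀ = 1990/0.04399 = 4.524e+04 lux.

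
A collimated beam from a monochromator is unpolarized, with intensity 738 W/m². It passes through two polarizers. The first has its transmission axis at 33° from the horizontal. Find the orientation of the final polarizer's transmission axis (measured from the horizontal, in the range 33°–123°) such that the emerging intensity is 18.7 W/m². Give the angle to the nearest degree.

θ ≈ 110°

Unpolarized light through the first polarizer → I₁ = ½ I₀, now polarized at 33°.
Target fraction: 18.7 / 738 W/m² = 0.02534 of I₀.
Need I₂/I₀ = 0.02534, so cos²(θ − 33°) = 0.02534 / 0.5 = 0.05068.
θ − 33° = arccos(√0.05068) = 77.0°, giving θ ≈ 33 + 77.0 = 110.0°.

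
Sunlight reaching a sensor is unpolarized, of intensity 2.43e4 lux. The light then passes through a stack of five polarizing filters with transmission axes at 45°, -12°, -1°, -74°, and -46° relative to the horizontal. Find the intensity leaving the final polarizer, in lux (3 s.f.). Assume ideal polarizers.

I ≈ 231 lux

Unpolarized light through the first polarizer → I₁ = 2.43e4 lux/2 = 1.215e+04 lux, polarized at 45°.
I₂ = I₁ · cos²(57°) = 1.215e+04 · 0.2966 = 3604 lux.
I₃ = I₂ · cos²(11°) = 3604 · 0.9636 = 3473 lux.
I₄ = I₃ · cos²(73°) = 3473 · 0.08548 = 296.9 lux.
I₅ = I₄ · cos²(28°) = 296.9 · 0.7796 = 231.4 lux.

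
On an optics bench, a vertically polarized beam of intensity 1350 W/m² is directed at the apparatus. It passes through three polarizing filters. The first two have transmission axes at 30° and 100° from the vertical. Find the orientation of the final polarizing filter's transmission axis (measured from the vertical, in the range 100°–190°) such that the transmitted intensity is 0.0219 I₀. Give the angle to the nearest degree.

θ ≈ 160°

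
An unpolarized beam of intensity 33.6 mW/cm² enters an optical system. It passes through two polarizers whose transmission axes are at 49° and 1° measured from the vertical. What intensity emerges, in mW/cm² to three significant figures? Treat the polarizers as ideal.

I ≈ 7.52 mW/cm²

Unpolarized light through the first polarizer → I₁ = 33.6 mW/cm²/2 = 16.8 mW/cm², polarized at 49°.
I₂ = I₁ · cos²(48°) = 16.8 · 0.4477 = 7.522 mW/cm².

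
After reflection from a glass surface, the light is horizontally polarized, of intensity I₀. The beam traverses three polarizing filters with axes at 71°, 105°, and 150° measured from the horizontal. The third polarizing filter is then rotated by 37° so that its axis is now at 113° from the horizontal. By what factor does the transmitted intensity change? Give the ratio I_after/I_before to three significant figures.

Before rotation:
By Malus's law, I₁ = I₀ cos²(71° − 0°) = I₀ cos²(71°) = 0.106 I₀.
I₂ = I₁ cos²(105° − 71°) = 0.106 I₀ · cos²(34°) = 0.07285 I₀.
I₃ = I₂ cos²(150° − 105°) = 0.07285 I₀ · cos²(45°) = 0.03643 I₀.
After rotation:
I₁ = I₀ cos²(71° − 0°) = I₀ cos²(71°) = 0.106 I₀.
I₂ = I₁ cos²(105° − 71°) = 0.106 I₀ · cos²(34°) = 0.07285 I₀.
I₃ = I₂ cos²(113° − 105°) = 0.07285 I₀ · cos²(8°) = 0.07144 I₀.
Ratio = 0.07144 / 0.03643 = 1.961.

I_new/I_old ≈ 1.96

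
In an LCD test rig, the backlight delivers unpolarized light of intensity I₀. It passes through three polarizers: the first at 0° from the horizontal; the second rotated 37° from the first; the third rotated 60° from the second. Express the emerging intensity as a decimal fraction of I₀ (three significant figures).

≈ 0.0797 I₀

Unpolarized light through the first polarizer → I₁ = ½ I₀, now polarized at 0°.
I₂ = I₁ cos²(37°) = 0.5 · 0.6378 I₀ = 0.3189 I₀.
I₃ = I₂ cos²(60°) = 0.3189 · 0.25 I₀ = 0.07973 I₀.
Transmitted fraction = 0.07973.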